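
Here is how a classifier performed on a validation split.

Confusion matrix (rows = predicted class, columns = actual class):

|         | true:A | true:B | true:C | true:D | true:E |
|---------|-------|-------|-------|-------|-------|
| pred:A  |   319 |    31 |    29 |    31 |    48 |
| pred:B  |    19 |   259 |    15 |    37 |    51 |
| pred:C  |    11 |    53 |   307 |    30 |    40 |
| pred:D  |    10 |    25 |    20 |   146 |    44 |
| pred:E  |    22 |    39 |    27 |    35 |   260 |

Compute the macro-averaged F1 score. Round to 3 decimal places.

Per-class F1 score (2·TP/(2·TP+FP+FN)):
  A: TP=319, FP=31+29+31+48=139, FN=19+11+10+22=62 → 638/839 = 0.7604
  B: TP=259, FP=19+15+37+51=122, FN=31+53+25+39=148 → 518/788 = 0.6574
  C: TP=307, FP=11+53+30+40=134, FN=29+15+20+27=91 → 614/839 = 0.7318
  D: TP=146, FP=10+25+20+44=99, FN=31+37+30+35=133 → 292/524 = 0.5573
  E: TP=260, FP=22+39+27+35=123, FN=48+51+40+44=183 → 520/826 = 0.6295
Macro-F1 score = mean = (0.7604 + 0.6574 + 0.7318 + 0.5573 + 0.6295) / 5 = 0.667

0.667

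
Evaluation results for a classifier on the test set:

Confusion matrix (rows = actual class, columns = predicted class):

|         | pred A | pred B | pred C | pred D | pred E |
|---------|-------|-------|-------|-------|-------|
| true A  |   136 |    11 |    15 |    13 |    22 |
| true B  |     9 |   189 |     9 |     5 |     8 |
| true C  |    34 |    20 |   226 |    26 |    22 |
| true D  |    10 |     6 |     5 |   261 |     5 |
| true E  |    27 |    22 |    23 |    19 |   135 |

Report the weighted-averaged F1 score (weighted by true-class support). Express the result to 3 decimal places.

0.750

Per-class F1 score (2·TP/(2·TP+FP+FN)):
  A: TP=136, FP=9+34+10+27=80, FN=11+15+13+22=61 → 272/413 = 0.6586
  B: TP=189, FP=11+20+6+22=59, FN=9+9+5+8=31 → 378/468 = 0.8077
  C: TP=226, FP=15+9+5+23=52, FN=34+20+26+22=102 → 452/606 = 0.7459
  D: TP=261, FP=13+5+26+19=63, FN=10+6+5+5=26 → 522/611 = 0.8543
  E: TP=135, FP=22+8+22+5=57, FN=27+22+23+19=91 → 270/418 = 0.6459
Weighted-F1 score = Σ (supportᵢ/N)·F1 scoreᵢ with N=1258: (197/1258)·0.6586 + (220/1258)·0.8077 + (328/1258)·0.7459 + (287/1258)·0.8543 + (226/1258)·0.6459 = 0.750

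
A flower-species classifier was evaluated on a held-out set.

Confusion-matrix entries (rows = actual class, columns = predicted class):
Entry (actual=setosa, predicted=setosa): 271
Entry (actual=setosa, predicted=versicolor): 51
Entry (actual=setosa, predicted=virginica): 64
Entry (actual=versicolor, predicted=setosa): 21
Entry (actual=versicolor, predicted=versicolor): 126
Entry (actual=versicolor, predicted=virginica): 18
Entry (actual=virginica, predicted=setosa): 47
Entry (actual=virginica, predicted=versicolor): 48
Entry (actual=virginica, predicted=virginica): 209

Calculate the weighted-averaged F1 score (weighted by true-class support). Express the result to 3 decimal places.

Per-class F1 score (2·TP/(2·TP+FP+FN)):
  setosa: TP=271, FP=21+47=68, FN=51+64=115 → 542/725 = 0.7476
  versicolor: TP=126, FP=51+48=99, FN=21+18=39 → 252/390 = 0.6462
  virginica: TP=209, FP=64+18=82, FN=47+48=95 → 418/595 = 0.7025
Weighted-F1 score = Σ (supportᵢ/N)·F1 scoreᵢ with N=855: (386/855)·0.7476 + (165/855)·0.6462 + (304/855)·0.7025 = 0.712

0.712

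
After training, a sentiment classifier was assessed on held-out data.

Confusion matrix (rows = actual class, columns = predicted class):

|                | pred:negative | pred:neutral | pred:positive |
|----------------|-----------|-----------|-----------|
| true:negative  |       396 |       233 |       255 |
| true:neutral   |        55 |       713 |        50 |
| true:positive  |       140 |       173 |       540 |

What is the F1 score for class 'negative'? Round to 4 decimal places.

0.5369

F1 score = 2·TP/(2·TP+FP+FN).
negative: TP=396, FP=55+140=195, FN=233+255=488 → 792/1475 = 0.53695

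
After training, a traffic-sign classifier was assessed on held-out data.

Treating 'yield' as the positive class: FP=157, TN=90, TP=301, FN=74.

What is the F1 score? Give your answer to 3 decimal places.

Precision = TP/(TP+FP) = 301/458 = 0.6572
Recall = TP/(TP+FN) = 301/375 = 0.8027
F1 = 2·TP/(2·TP+FP+FN) = 602/833 = 0.723

0.723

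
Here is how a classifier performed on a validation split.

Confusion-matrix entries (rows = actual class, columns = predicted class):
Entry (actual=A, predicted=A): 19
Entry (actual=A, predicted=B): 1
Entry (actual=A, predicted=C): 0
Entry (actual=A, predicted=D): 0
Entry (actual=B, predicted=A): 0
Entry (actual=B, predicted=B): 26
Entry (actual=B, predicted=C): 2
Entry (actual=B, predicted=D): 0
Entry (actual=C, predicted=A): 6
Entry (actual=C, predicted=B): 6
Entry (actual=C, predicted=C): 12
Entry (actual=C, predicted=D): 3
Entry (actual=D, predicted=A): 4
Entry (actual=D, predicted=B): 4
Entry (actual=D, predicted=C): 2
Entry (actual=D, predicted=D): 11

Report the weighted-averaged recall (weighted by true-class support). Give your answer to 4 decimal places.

Per-class recall (TP/(TP+FN)):
  A: TP=19, FN=1+0+0=1 → 19/20 = 0.95000
  B: TP=26, FN=0+2+0=2 → 26/28 = 0.92857
  C: TP=12, FN=6+6+3=15 → 12/27 = 0.44444
  D: TP=11, FN=4+4+2=10 → 11/21 = 0.52381
Weighted-recall = Σ (supportᵢ/N)·recallᵢ with N=96: (20/96)·0.95000 + (28/96)·0.92857 + (27/96)·0.44444 + (21/96)·0.52381 = 0.7083

0.7083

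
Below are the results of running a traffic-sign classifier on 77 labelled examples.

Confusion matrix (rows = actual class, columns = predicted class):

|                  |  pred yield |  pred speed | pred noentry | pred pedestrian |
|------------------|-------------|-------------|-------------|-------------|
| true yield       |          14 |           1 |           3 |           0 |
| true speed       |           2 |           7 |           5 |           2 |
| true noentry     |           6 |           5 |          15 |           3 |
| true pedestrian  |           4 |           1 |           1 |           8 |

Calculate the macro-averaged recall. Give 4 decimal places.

0.5760

Per-class recall (TP/(TP+FN)):
  yield: TP=14, FN=1+3+0=4 → 14/18 = 0.77778
  speed: TP=7, FN=2+5+2=9 → 7/16 = 0.43750
  noentry: TP=15, FN=6+5+3=14 → 15/29 = 0.51724
  pedestrian: TP=8, FN=4+1+1=6 → 8/14 = 0.57143
Macro-recall = mean = (0.77778 + 0.43750 + 0.51724 + 0.57143) / 4 = 0.5760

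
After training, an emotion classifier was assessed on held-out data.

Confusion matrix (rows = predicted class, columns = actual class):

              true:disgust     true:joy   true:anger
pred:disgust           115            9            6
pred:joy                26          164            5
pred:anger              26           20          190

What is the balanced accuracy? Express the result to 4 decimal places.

0.8279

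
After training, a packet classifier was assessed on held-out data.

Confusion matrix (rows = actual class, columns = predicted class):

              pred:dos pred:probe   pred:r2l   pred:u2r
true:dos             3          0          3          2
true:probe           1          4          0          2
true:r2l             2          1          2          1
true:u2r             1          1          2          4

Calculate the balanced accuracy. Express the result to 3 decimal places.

Balanced accuracy = mean of per-class recall.
  dos: recall = 3/8 = 0.3750
  probe: recall = 4/7 = 0.5714
  r2l: recall = 2/6 = 0.3333
  u2r: recall = 4/8 = 0.5000
Mean = (0.3750 + 0.5714 + 0.3333 + 0.5000) / 4 = 0.445

0.445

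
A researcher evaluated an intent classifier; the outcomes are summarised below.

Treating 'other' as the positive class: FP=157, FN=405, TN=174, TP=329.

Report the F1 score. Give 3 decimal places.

Precision = TP/(TP+FP) = 329/486 = 0.6770
Recall = TP/(TP+FN) = 329/734 = 0.4482
F1 = 2·TP/(2·TP+FP+FN) = 658/1220 = 0.539

0.539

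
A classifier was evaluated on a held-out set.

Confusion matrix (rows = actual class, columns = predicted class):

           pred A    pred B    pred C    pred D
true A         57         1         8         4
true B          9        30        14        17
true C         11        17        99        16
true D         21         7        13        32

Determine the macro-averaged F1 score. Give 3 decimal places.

Per-class F1 score (2·TP/(2·TP+FP+FN)):
  A: TP=57, FP=9+11+21=41, FN=1+8+4=13 → 114/168 = 0.6786
  B: TP=30, FP=1+17+7=25, FN=9+14+17=40 → 60/125 = 0.4800
  C: TP=99, FP=8+14+13=35, FN=11+17+16=44 → 198/277 = 0.7148
  D: TP=32, FP=4+17+16=37, FN=21+7+13=41 → 64/142 = 0.4507
Macro-F1 score = mean = (0.6786 + 0.4800 + 0.7148 + 0.4507) / 4 = 0.581

0.581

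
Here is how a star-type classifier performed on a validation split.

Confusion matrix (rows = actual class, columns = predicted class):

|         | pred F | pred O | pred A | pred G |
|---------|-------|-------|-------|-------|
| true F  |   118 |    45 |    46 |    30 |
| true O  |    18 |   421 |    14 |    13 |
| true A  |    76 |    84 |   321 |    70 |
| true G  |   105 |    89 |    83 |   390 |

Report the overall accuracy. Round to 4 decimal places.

0.6500

Accuracy = trace / total = (118+421+321+390=1250) / 1923 = 1250/1923 = 0.6500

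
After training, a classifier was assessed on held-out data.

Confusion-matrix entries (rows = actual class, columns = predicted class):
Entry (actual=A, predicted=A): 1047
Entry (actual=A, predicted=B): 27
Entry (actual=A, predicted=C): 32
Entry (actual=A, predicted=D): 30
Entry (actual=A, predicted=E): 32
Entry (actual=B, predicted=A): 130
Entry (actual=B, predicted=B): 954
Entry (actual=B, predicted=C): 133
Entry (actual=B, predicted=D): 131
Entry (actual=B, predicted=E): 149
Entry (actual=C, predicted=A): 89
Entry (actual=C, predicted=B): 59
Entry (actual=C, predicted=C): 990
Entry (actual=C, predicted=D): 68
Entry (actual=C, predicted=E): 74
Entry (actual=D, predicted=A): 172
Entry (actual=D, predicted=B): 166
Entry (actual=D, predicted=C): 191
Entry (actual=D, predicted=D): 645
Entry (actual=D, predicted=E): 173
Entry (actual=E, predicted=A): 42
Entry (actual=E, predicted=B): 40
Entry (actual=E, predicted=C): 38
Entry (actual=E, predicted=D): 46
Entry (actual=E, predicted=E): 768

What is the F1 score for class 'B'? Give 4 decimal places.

0.6956

F1 score = 2·TP/(2·TP+FP+FN).
B: TP=954, FP=27+59+166+40=292, FN=130+133+131+149=543 → 1908/2743 = 0.69559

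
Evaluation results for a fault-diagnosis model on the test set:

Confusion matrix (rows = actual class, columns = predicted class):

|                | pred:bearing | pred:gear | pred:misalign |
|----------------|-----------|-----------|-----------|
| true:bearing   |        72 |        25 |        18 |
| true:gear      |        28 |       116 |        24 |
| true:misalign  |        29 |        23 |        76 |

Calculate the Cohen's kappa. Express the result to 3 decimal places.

Observed agreement pₒ = trace/N = 264/411 = 0.6423
Expected agreement pₑ = Σ (rowᵢ·colᵢ)/N² = (115·129 + 168·164 + 128·118)/411² = 0.3403
κ = (pₒ − pₑ)/(1 − pₑ) = (0.6423 − 0.3403)/(1 − 0.3403) = 0.458

0.458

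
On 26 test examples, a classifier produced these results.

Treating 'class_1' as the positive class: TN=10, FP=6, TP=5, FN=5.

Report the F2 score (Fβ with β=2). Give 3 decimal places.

Fβ = (1+β²)·TP / ((1+β²)·TP + β²·FN + FP), with β²=4
= 5·5 / (5·5 + 4·5 + 6) = 0.490

0.490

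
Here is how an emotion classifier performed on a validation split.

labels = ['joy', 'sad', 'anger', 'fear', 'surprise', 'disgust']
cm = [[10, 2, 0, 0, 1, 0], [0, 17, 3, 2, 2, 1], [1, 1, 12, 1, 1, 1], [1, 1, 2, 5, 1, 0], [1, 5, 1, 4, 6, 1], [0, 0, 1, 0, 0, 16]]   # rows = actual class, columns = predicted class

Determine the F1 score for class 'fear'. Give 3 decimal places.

F1 score = 2·TP/(2·TP+FP+FN).
fear: TP=5, FP=0+2+1+4+0=7, FN=1+1+2+1+0=5 → 10/22 = 0.4545

0.455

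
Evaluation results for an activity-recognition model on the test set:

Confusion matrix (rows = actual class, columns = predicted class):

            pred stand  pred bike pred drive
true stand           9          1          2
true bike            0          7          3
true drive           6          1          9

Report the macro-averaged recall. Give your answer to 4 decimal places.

0.6708

Per-class recall (TP/(TP+FN)):
  stand: TP=9, FN=1+2=3 → 9/12 = 0.75000
  bike: TP=7, FN=0+3=3 → 7/10 = 0.70000
  drive: TP=9, FN=6+1=7 → 9/16 = 0.56250
Macro-recall = mean = (0.75000 + 0.70000 + 0.56250) / 3 = 0.6708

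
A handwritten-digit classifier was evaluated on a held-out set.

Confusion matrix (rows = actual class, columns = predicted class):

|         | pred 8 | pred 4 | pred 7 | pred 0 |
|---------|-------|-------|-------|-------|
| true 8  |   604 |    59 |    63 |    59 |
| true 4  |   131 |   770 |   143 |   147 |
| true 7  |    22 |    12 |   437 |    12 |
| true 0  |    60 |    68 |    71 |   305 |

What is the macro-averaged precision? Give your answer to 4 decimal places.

Per-class precision (TP/(TP+FP)):
  8: TP=604, FP=131+22+60=213 → 604/817 = 0.73929
  4: TP=770, FP=59+12+68=139 → 770/909 = 0.84708
  7: TP=437, FP=63+143+71=277 → 437/714 = 0.61204
  0: TP=305, FP=59+147+12=218 → 305/523 = 0.58317
Macro-precision = mean = (0.73929 + 0.84708 + 0.61204 + 0.58317) / 4 = 0.6954

0.6954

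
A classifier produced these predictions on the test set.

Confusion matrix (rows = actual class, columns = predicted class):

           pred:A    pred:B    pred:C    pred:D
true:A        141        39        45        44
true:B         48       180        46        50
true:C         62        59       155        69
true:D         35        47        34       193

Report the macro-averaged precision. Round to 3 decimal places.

0.536

Per-class precision (TP/(TP+FP)):
  A: TP=141, FP=48+62+35=145 → 141/286 = 0.4930
  B: TP=180, FP=39+59+47=145 → 180/325 = 0.5538
  C: TP=155, FP=45+46+34=125 → 155/280 = 0.5536
  D: TP=193, FP=44+50+69=163 → 193/356 = 0.5421
Macro-precision = mean = (0.4930 + 0.5538 + 0.5536 + 0.5421) / 4 = 0.536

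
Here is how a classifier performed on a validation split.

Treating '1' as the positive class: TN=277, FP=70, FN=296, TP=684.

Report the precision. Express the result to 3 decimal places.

Precision = TP/(TP+FP) = 684/(684+70) = 684/754 = 0.907

0.907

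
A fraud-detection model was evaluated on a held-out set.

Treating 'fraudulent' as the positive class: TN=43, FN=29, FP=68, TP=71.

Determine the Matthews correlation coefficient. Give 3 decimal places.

0.103

MCC = (TP·TN − FP·FN) / √((TP+FP)(TP+FN)(TN+FP)(TN+FN))
Numerator = 71·43 − 68·29 = 1081
Denominator = √(139·100·111·72) = √111088800 = 10539.8672
MCC = 1081 / 10539.8672 = 0.103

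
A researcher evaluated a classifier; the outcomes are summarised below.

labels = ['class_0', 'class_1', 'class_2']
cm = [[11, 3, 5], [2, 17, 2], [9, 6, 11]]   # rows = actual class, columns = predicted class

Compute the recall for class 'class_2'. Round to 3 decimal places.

0.423

Treat 'class_2' as positive and all other classes as negative.
recall = TP/(TP+FN).
class_2: TP=11, FN=9+6=15 → 11/26 = 0.4231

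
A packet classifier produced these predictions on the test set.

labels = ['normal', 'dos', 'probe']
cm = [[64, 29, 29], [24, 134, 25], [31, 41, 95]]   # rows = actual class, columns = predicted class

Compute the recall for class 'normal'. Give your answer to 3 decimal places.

recall = TP/(TP+FN).
normal: TP=64, FN=29+29=58 → 64/122 = 0.5246

0.525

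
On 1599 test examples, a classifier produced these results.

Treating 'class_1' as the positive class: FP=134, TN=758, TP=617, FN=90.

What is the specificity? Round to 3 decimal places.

0.850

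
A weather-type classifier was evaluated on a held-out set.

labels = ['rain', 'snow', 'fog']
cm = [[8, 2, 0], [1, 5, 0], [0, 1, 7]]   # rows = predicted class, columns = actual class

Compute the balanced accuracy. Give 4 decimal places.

0.8380

Balanced accuracy = mean of per-class recall.
  rain: recall = 8/9 = 0.88889
  snow: recall = 5/8 = 0.62500
  fog: recall = 7/7 = 1.00000
Mean = (0.88889 + 0.62500 + 1.00000) / 3 = 0.8380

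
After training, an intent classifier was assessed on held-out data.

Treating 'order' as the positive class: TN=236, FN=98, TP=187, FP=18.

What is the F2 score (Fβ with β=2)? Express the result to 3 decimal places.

0.695

Fβ = (1+β²)·TP / ((1+β²)·TP + β²·FN + FP), with β²=4
= 5·187 / (5·187 + 4·98 + 18) = 0.695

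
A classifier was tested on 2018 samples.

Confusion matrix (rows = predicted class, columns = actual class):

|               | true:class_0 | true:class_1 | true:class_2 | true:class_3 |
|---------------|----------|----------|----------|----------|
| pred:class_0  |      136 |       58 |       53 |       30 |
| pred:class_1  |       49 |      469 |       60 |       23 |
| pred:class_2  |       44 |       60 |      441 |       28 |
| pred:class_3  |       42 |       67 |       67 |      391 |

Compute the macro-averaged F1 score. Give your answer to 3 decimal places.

Per-class F1 score (2·TP/(2·TP+FP+FN)):
  class_0: TP=136, FP=58+53+30=141, FN=49+44+42=135 → 272/548 = 0.4964
  class_1: TP=469, FP=49+60+23=132, FN=58+60+67=185 → 938/1255 = 0.7474
  class_2: TP=441, FP=44+60+28=132, FN=53+60+67=180 → 882/1194 = 0.7387
  class_3: TP=391, FP=42+67+67=176, FN=30+23+28=81 → 782/1039 = 0.7526
Macro-F1 score = mean = (0.4964 + 0.7474 + 0.7387 + 0.7526) / 4 = 0.684

0.684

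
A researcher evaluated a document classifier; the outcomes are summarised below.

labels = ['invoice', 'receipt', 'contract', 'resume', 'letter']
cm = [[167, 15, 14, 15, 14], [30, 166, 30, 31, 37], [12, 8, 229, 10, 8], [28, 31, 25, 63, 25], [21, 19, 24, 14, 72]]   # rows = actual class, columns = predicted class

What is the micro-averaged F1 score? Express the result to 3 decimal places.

0.629

Micro-averaging pools counts across classes: ΣTP=697, ΣFP=411, ΣFN=411.
Micro-F1 score = 2·TP/(2·TP+FP+FN) on pooled counts = 0.629 (equals overall accuracy in single-label multiclass).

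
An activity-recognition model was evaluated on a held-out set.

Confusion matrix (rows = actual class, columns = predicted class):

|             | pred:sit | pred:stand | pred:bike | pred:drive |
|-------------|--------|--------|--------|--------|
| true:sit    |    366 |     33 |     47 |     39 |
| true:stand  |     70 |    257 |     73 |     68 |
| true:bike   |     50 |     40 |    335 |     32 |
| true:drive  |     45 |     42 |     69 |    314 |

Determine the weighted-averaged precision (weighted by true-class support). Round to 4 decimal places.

Per-class precision (TP/(TP+FP)):
  sit: TP=366, FP=70+50+45=165 → 366/531 = 0.68927
  stand: TP=257, FP=33+40+42=115 → 257/372 = 0.69086
  bike: TP=335, FP=47+73+69=189 → 335/524 = 0.63931
  drive: TP=314, FP=39+68+32=139 → 314/453 = 0.69316
Weighted-precision = Σ (supportᵢ/N)·precisionᵢ with N=1880: (485/1880)·0.68927 + (468/1880)·0.69086 + (457/1880)·0.63931 + (470/1880)·0.69316 = 0.6785

0.6785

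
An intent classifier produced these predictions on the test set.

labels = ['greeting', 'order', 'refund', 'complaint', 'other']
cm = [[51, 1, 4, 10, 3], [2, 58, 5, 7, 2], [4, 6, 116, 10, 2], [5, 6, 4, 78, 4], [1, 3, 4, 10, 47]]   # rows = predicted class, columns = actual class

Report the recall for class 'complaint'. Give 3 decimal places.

0.678

Take TP from the diagonal, FP from the rest of the 'complaint' prediction marginal, FN from the rest of the 'complaint' actual marginal.
recall = TP/(TP+FN).
complaint: TP=78, FN=10+7+10+10=37 → 78/115 = 0.6783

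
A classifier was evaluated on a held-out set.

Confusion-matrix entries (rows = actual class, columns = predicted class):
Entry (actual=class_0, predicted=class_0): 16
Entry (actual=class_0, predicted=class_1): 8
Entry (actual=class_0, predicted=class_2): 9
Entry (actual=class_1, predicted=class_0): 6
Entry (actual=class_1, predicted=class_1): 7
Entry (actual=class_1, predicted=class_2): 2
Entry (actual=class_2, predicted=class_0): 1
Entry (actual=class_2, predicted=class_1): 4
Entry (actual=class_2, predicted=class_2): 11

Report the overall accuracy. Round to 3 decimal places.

0.531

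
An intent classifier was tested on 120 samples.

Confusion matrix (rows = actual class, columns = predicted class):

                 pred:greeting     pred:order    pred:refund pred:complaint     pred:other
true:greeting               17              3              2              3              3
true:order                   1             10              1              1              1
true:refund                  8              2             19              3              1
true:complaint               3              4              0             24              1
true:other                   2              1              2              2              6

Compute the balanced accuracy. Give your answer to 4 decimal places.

Balanced accuracy = mean of per-class recall.
  greeting: recall = 17/28 = 0.60714
  order: recall = 10/14 = 0.71429
  refund: recall = 19/33 = 0.57576
  complaint: recall = 24/32 = 0.75000
  other: recall = 6/13 = 0.46154
Mean = (0.60714 + 0.71429 + 0.57576 + 0.75000 + 0.46154) / 5 = 0.6217

0.6217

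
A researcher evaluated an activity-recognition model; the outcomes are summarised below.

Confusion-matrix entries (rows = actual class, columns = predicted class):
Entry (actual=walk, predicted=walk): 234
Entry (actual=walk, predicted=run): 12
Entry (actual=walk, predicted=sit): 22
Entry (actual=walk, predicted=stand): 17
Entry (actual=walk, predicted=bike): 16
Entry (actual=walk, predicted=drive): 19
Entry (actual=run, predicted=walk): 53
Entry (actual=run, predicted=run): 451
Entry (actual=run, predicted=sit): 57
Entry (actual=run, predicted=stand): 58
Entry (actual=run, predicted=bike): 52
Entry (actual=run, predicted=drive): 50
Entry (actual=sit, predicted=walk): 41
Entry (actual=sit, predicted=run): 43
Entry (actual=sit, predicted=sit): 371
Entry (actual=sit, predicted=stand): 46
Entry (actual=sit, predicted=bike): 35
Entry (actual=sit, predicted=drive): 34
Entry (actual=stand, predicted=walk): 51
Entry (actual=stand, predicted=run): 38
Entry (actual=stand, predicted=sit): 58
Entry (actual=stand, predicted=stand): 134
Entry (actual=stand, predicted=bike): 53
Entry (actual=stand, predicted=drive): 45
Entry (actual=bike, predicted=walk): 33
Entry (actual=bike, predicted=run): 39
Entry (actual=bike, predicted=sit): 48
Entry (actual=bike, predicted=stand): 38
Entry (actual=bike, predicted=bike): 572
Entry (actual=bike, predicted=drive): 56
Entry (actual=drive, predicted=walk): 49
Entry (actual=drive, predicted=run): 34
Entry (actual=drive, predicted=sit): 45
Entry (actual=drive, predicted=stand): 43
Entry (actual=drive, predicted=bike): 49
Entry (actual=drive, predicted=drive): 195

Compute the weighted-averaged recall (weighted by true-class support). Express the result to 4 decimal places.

Per-class recall (TP/(TP+FN)):
  walk: TP=234, FN=12+22+17+16+19=86 → 234/320 = 0.73125
  run: TP=451, FN=53+57+58+52+50=270 → 451/721 = 0.62552
  sit: TP=371, FN=41+43+46+35+34=199 → 371/570 = 0.65088
  stand: TP=134, FN=51+38+58+53+45=245 → 134/379 = 0.35356
  bike: TP=572, FN=33+39+48+38+56=214 → 572/786 = 0.72774
  drive: TP=195, FN=49+34+45+43+49=220 → 195/415 = 0.46988
Weighted-recall = Σ (supportᵢ/N)·recallᵢ with N=3191: (320/3191)·0.73125 + (721/3191)·0.62552 + (570/3191)·0.65088 + (379/3191)·0.35356 + (786/3191)·0.72774 + (415/3191)·0.46988 = 0.6133

0.6133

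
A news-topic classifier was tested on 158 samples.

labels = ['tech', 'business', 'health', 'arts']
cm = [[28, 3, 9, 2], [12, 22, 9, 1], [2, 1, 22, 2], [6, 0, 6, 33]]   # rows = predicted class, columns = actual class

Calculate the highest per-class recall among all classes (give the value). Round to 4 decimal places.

0.8684

Per-class recall (TP/(TP+FN)):
  tech: TP=28, FN=12+2+6=20 → 28/48 = 0.58333
  business: TP=22, FN=3+1+0=4 → 22/26 = 0.84615
  health: TP=22, FN=9+9+6=24 → 22/46 = 0.47826
  arts: TP=33, FN=2+1+2=5 → 33/38 = 0.86842
Highest is class 'arts' with recall = 0.8684.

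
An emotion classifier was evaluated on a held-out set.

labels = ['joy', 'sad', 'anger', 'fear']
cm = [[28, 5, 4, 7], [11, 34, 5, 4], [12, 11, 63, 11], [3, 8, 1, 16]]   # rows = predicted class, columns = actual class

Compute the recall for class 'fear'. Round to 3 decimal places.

0.421

Treat 'fear' as positive and all other classes as negative.
recall = TP/(TP+FN).
fear: TP=16, FN=7+4+11=22 → 16/38 = 0.4211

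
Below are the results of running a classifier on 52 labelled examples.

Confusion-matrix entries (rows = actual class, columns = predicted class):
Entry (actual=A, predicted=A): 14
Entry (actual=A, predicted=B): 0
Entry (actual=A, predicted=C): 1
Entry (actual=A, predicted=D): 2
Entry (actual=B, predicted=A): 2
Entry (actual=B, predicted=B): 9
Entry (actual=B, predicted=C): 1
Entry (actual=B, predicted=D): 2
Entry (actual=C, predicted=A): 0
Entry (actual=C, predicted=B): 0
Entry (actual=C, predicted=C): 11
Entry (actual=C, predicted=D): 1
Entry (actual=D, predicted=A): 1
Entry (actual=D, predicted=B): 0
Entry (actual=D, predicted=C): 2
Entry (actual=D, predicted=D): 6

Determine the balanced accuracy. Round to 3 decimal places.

0.762

Balanced accuracy = mean of per-class recall.
  A: recall = 14/17 = 0.8235
  B: recall = 9/14 = 0.6429
  C: recall = 11/12 = 0.9167
  D: recall = 6/9 = 0.6667
Mean = (0.8235 + 0.6429 + 0.9167 + 0.6667) / 4 = 0.762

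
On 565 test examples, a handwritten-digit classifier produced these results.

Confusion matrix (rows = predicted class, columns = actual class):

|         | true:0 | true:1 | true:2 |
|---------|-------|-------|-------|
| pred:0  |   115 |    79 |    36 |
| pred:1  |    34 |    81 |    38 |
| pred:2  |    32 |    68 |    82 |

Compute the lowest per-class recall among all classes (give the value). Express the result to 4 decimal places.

0.3553

Per-class recall (TP/(TP+FN)):
  0: TP=115, FN=34+32=66 → 115/181 = 0.63536
  1: TP=81, FN=79+68=147 → 81/228 = 0.35526
  2: TP=82, FN=36+38=74 → 82/156 = 0.52564
Lowest is class '1' with recall = 0.3553.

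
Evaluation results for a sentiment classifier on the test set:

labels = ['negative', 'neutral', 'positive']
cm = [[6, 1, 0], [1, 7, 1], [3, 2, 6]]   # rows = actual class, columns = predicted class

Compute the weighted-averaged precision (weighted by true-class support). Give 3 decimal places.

Per-class precision (TP/(TP+FP)):
  negative: TP=6, FP=1+3=4 → 6/10 = 0.6000
  neutral: TP=7, FP=1+2=3 → 7/10 = 0.7000
  positive: TP=6, FP=0+1=1 → 6/7 = 0.8571
Weighted-precision = Σ (supportᵢ/N)·precisionᵢ with N=27: (7/27)·0.6000 + (9/27)·0.7000 + (11/27)·0.8571 = 0.738

0.738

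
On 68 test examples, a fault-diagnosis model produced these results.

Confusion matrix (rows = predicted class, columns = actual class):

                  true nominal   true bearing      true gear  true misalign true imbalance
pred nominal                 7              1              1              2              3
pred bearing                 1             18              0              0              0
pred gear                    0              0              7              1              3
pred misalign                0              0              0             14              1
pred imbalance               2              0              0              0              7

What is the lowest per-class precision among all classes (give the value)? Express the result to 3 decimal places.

Per-class precision (TP/(TP+FP)):
  nominal: TP=7, FP=1+1+2+3=7 → 7/14 = 0.5000
  bearing: TP=18, FP=1+0+0+0=1 → 18/19 = 0.9474
  gear: TP=7, FP=0+0+1+3=4 → 7/11 = 0.6364
  misalign: TP=14, FP=0+0+0+1=1 → 14/15 = 0.9333
  imbalance: TP=7, FP=2+0+0+0=2 → 7/9 = 0.7778
Lowest is class 'nominal' with precision = 0.500.

0.500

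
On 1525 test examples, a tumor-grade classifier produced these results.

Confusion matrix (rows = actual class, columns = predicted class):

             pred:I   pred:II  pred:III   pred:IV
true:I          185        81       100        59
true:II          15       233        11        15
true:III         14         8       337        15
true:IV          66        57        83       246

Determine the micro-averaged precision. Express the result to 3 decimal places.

0.656

Micro-averaging pools counts across classes: ΣTP=1001, ΣFP=524, ΣFN=524.
Micro-precision = TP/(TP+FP) on pooled counts = 0.656 (equals overall accuracy in single-label multiclass).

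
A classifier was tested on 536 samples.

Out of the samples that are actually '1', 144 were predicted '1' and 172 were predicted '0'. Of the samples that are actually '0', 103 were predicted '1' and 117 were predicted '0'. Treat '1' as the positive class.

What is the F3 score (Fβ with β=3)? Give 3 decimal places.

Fβ = (1+β²)·TP / ((1+β²)·TP + β²·FN + FP), with β²=9
= 10·144 / (10·144 + 9·172 + 103) = 0.466

0.466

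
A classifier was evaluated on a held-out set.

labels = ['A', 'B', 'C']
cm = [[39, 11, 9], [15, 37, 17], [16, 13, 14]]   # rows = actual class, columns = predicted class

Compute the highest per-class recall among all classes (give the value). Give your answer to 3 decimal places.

Per-class recall (TP/(TP+FN)):
  A: TP=39, FN=11+9=20 → 39/59 = 0.6610
  B: TP=37, FN=15+17=32 → 37/69 = 0.5362
  C: TP=14, FN=16+13=29 → 14/43 = 0.3256
Highest is class 'A' with recall = 0.661.

0.661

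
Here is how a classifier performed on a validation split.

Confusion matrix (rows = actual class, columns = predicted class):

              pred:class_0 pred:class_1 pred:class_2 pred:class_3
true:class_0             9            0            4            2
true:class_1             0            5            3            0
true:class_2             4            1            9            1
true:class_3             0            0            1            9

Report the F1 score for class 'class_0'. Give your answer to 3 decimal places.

0.643

Take TP from the diagonal, FP from the rest of the 'class_0' prediction marginal, FN from the rest of the 'class_0' actual marginal.
F1 score = 2·TP/(2·TP+FP+FN).
class_0: TP=9, FP=0+4+0=4, FN=0+4+2=6 → 18/28 = 0.6429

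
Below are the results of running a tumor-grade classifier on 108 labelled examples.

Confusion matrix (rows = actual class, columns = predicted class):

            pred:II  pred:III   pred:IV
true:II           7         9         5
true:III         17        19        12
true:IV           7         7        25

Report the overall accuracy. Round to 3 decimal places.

0.472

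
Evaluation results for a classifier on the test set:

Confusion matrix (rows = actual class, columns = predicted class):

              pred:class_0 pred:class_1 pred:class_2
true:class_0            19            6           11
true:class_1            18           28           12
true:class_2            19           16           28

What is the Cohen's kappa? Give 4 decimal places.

0.2207

Observed agreement pₒ = trace/N = 75/157 = 0.47771
Expected agreement pₑ = Σ (rowᵢ·colᵢ)/N² = (36·56 + 58·50 + 63·51)/157² = 0.32979
κ = (pₒ − pₑ)/(1 − pₑ) = (0.47771 − 0.32979)/(1 − 0.32979) = 0.2207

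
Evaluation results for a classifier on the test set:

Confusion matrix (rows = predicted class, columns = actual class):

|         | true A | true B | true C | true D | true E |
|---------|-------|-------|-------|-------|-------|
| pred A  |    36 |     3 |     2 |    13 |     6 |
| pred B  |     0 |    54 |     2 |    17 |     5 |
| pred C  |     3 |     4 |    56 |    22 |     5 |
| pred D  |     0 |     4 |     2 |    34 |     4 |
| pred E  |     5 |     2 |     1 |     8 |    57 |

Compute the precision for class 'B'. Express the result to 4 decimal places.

0.6923

Treat 'B' as positive and all other classes as negative.
precision = TP/(TP+FP).
B: TP=54, FP=0+2+17+5=24 → 54/78 = 0.69231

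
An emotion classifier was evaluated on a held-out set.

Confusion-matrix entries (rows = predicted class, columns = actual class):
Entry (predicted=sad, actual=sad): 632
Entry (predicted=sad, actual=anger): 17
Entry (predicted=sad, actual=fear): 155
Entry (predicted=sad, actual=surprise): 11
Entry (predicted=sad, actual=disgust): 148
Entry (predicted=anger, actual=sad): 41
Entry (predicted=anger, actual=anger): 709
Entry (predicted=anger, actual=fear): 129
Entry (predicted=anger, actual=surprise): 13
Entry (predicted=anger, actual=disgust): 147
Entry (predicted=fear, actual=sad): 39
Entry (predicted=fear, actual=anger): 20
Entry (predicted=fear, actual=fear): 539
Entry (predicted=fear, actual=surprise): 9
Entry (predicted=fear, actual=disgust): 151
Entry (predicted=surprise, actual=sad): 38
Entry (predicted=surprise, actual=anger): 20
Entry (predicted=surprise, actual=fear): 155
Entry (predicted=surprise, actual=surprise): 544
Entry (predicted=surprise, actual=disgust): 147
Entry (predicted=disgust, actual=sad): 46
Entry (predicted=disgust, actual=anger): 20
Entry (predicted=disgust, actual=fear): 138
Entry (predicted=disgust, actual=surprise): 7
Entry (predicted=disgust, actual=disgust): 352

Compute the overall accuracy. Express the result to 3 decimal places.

0.657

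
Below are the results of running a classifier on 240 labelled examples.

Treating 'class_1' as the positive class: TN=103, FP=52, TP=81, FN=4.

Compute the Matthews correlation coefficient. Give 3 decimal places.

0.594

MCC = (TP·TN − FP·FN) / √((TP+FP)(TP+FN)(TN+FP)(TN+FN))
Numerator = 81·103 − 52·4 = 8135
Denominator = √(133·85·155·107) = √187493425 = 13692.8239
MCC = 8135 / 13692.8239 = 0.594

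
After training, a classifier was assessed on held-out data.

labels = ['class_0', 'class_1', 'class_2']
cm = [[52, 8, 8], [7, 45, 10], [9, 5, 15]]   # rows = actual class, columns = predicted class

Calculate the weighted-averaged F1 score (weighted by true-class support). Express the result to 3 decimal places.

0.708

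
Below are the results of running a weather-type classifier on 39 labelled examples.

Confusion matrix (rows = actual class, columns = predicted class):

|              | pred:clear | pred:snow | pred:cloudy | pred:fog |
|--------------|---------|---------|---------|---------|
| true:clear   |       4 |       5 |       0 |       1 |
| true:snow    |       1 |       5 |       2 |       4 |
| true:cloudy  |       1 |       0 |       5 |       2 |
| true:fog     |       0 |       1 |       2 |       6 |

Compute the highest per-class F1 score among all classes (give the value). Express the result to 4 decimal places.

Per-class F1 score (2·TP/(2·TP+FP+FN)):
  clear: TP=4, FP=1+1+0=2, FN=5+0+1=6 → 8/16 = 0.50000
  snow: TP=5, FP=5+0+1=6, FN=1+2+4=7 → 10/23 = 0.43478
  cloudy: TP=5, FP=0+2+2=4, FN=1+0+2=3 → 10/17 = 0.58824
  fog: TP=6, FP=1+4+2=7, FN=0+1+2=3 → 12/22 = 0.54545
Highest is class 'cloudy' with F1 score = 0.5882.

0.5882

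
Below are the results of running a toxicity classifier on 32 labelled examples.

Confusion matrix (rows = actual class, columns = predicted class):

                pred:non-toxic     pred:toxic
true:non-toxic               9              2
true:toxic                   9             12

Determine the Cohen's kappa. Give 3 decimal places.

Observed agreement pₒ = trace/N = 21/32 = 0.6563
Expected agreement pₑ = Σ (rowᵢ·colᵢ)/N² = (11·18 + 21·14)/32² = 0.4805
κ = (pₒ − pₑ)/(1 − pₑ) = (0.6563 − 0.4805)/(1 − 0.4805) = 0.338

0.338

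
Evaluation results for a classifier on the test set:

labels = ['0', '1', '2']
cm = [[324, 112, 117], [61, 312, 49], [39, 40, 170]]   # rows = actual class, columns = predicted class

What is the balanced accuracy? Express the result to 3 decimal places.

0.669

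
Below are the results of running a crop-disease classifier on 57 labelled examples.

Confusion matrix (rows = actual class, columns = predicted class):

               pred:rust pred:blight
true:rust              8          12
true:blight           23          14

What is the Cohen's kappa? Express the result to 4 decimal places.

Observed agreement pₒ = trace/N = 22/57 = 0.38596
Expected agreement pₑ = Σ (rowᵢ·colᵢ)/N² = (20·31 + 37·26)/57² = 0.48692
κ = (pₒ − pₑ)/(1 − pₑ) = (0.38596 − 0.48692)/(1 − 0.48692) = -0.1968

-0.1968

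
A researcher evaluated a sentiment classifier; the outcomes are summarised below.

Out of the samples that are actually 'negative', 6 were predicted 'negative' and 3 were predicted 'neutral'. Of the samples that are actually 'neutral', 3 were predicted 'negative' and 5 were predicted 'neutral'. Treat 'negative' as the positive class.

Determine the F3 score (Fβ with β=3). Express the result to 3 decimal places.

Fβ = (1+β²)·TP / ((1+β²)·TP + β²·FN + FP), with β²=9
= 10·6 / (10·6 + 9·3 + 3) = 0.667

0.667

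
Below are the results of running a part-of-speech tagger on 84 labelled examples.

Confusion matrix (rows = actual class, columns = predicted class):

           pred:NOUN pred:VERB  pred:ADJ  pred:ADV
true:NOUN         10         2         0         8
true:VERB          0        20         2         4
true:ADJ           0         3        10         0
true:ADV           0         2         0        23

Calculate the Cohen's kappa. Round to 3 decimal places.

0.656

Observed agreement pₒ = trace/N = 63/84 = 0.7500
Expected agreement pₑ = Σ (rowᵢ·colᵢ)/N² = (20·10 + 26·27 + 13·12 + 25·35)/84² = 0.2740
κ = (pₒ − pₑ)/(1 − pₑ) = (0.7500 − 0.2740)/(1 − 0.2740) = 0.656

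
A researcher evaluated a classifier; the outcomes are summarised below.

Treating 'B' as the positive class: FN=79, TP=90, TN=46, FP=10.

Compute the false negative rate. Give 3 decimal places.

FNR = FN/(FN+TP) = 79/(79+90) = 0.467

0.467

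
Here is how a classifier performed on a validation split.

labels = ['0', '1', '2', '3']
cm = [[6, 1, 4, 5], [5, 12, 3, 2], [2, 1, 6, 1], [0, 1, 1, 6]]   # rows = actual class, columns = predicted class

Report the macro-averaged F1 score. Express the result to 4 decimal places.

Per-class F1 score (2·TP/(2·TP+FP+FN)):
  0: TP=6, FP=5+2+0=7, FN=1+4+5=10 → 12/29 = 0.41379
  1: TP=12, FP=1+1+1=3, FN=5+3+2=10 → 24/37 = 0.64865
  2: TP=6, FP=4+3+1=8, FN=2+1+1=4 → 12/24 = 0.50000
  3: TP=6, FP=5+2+1=8, FN=0+1+1=2 → 12/22 = 0.54545
Macro-F1 score = mean = (0.41379 + 0.64865 + 0.50000 + 0.54545) / 4 = 0.5270

0.5270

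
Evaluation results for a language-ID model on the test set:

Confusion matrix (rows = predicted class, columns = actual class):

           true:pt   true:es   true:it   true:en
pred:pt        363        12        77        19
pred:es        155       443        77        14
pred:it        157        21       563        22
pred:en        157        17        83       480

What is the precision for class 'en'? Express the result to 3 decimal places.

Take TP from the diagonal, FP from the rest of the 'en' prediction marginal, FN from the rest of the 'en' actual marginal.
precision = TP/(TP+FP).
en: TP=480, FP=157+17+83=257 → 480/737 = 0.6513

0.651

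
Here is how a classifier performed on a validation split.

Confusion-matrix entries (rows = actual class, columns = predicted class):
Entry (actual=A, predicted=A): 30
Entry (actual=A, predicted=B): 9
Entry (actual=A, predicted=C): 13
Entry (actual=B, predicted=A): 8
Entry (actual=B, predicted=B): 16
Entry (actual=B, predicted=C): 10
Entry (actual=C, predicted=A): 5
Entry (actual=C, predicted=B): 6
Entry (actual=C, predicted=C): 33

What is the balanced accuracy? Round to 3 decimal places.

Balanced accuracy = mean of per-class recall.
  A: recall = 30/52 = 0.5769
  B: recall = 16/34 = 0.4706
  C: recall = 33/44 = 0.7500
Mean = (0.5769 + 0.4706 + 0.7500) / 3 = 0.599

0.599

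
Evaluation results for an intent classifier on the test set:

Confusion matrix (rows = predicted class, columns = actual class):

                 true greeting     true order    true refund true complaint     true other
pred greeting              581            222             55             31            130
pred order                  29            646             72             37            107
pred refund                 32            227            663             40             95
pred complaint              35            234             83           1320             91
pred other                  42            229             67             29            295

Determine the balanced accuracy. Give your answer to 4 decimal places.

0.6490

Balanced accuracy = mean of per-class recall.
  greeting: recall = 581/719 = 0.80807
  order: recall = 646/1558 = 0.41463
  refund: recall = 663/940 = 0.70532
  complaint: recall = 1320/1457 = 0.90597
  other: recall = 295/718 = 0.41086
Mean = (0.80807 + 0.41463 + 0.70532 + 0.90597 + 0.41086) / 5 = 0.6490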